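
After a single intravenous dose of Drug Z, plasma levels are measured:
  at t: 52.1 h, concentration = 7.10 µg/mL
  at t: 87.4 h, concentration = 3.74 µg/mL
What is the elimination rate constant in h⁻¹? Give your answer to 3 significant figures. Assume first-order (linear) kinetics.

0.0182 h⁻¹

k = ln(C₁/C₂) / (t₂ − t₁) = ln(7.10/3.74) / (87.4 − 52.1)
  = 0.6410 / 35.30 = 0.01816 h⁻¹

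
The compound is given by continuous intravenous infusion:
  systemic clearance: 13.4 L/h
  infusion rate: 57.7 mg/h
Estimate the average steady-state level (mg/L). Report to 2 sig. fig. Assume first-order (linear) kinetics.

4.3 mg/L

At steady state Css = R₀ / CL = 57.7 / 13.40 = 4.306 mg/L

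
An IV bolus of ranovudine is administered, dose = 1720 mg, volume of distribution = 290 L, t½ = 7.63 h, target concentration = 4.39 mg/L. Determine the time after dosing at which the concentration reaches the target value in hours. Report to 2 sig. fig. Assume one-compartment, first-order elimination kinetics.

3.3 h

C₀ = Dose / Vd = 1720 / 290 = 5.931 mg/L
k = ln2 / t½ = 0.693147 / 7.63 = 0.09084 h⁻¹
t = ln(C₀ / C) / k = ln(5.931 / 4.39) / 0.09084
  = ln(1.351) / 0.09084 = 0.3008 / 0.09084 = 3.311 h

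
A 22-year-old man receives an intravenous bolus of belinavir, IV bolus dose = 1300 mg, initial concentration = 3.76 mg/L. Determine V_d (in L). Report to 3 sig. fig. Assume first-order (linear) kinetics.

346 L

Vd = Dose / C₀ = 1300 / 3.76 = 345.7 L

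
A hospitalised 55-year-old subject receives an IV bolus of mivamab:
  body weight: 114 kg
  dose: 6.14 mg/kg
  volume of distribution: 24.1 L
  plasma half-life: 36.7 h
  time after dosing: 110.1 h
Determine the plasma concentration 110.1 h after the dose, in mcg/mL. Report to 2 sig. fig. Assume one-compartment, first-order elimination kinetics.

3.6 mcg/mL

Total dose = 6.14 × 114 = 700.0 mg
C₀ = Dose / Vd = 700.0 / 24.1 = 29.05 mg/L
k = ln2 / t½ = 0.693147 / 36.7 = 0.01889 h⁻¹
t / t½ = 110.1 / 36.7 = 3 half-lives
C = C₀ × (1/2)^3 = 29.05 × 0.1250 = 3.631 mg/L
(3.631 mg/L = 3.631 mcg/mL)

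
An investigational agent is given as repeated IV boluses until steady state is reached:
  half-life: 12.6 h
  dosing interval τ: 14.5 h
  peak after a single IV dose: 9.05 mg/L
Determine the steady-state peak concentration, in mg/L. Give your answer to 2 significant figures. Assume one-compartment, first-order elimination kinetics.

16 mg/L

k = ln2 / t½ = 0.693147 / 12.6 = 0.05501 h⁻¹
e^(−kτ) = e^(−0.05501 × 14.5) = 0.4504
Accumulation ratio R = 1 / (1 − e^(−kτ)) = 1 / (1 − 0.4504) = 1.820
Steady-state peak = C₀ × R = 9.05 × 1.820 = 16.47 mg/L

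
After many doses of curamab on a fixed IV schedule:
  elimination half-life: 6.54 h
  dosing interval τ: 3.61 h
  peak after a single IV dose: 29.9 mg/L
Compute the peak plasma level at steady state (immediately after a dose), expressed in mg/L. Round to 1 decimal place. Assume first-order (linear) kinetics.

k = ln2 / t½ = 0.693147 / 6.54 = 0.1060 h⁻¹
e^(−kτ) = e^(−0.1060 × 3.61) = 0.6820
Accumulation ratio R = 1 / (1 − e^(−kτ)) = 1 / (1 − 0.6820) = 3.145
Steady-state peak = C₀ × R = 29.9 × 3.145 = 94.04 mg/L

94.0 mg/L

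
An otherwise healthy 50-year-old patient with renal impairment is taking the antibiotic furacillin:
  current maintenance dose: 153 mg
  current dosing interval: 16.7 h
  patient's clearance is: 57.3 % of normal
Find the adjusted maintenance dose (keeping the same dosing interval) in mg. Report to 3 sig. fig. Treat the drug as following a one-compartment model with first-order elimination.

87.7 mg

To keep the same average steady-state level, dosing rate must scale with clearance.
CL ratio = 57.3 / 100 = 0.5730
New dose (same interval) = 153 × 0.5730 = 87.67 mg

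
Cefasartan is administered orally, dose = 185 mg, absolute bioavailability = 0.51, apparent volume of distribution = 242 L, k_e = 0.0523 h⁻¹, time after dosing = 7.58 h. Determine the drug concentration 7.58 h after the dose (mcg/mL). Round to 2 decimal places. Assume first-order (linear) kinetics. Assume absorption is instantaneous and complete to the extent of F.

0.26 mcg/mL

Amount reaching circulation = F × Dose = 0.51 × 185.0 = 94.35 mg
C₀ = F·Dose / Vd = 94.35 / 242 = 0.3899 mg/L
C = C₀ · e^(−k·t) = 0.3899 × e^(−0.05230 × 7.58)
  = 0.3899 × 0.6727 = 0.2623 mg/L
(0.2623 mg/L = 0.2623 mcg/mL)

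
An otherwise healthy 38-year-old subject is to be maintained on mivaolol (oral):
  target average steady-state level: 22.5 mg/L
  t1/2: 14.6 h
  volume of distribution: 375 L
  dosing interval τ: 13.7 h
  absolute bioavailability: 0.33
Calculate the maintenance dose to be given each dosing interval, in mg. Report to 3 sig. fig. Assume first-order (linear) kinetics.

k = ln2 / t½ = 0.693147 / 14.6 = 0.04748 h⁻¹
CL = k × Vd = 0.04748 × 375 = 17.81 L/h
At steady state, F × (Dose/τ) = Css × CL.
Dose = Css × CL × τ / F = 22.5 × 17.81 × 13.7 / 0.33 = 16640 mg

16600 mg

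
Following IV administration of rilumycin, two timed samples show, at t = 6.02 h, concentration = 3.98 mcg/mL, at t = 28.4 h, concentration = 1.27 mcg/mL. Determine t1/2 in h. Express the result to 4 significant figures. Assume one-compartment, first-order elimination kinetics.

13.58 h

k = ln(C₁/C₂) / (t₂ − t₁) = ln(3.98/1.27) / (28.4 − 6.02)
  = 1.142 / 22.38 = 0.05103 h⁻¹
t½ = ln2 / k = 0.693147 / 0.05103 = 13.58 h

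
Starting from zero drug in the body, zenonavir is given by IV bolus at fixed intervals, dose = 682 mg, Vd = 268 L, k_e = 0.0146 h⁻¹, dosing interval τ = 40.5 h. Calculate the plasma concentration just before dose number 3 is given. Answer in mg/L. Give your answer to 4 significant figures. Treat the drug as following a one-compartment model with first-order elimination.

2.189 mg/L

C₀ per dose = Dose / Vd = 682 / 268 = 2.545 mg/L
Fraction remaining after one interval: r = e^(−kτ) = e^(−0.01460 × 40.5) = 0.5536
Before dose 3, 2 doses have been given (aged 1τ, 2τ).
C_trough = C₀ × (r + r²) = 2.545 × (0.5536 + 0.3065) = 2.189 mg/L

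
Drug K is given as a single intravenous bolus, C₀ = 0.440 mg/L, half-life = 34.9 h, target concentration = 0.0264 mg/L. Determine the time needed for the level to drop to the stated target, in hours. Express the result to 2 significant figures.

k = ln2 / t½ = 0.693147 / 34.9 = 0.01986 h⁻¹
t = ln(C₀ / C) / k = ln(0.4400 / 0.0264) / 0.01986
  = ln(16.67) / 0.01986 = 2.814 / 0.01986 = 141.7 h

140 h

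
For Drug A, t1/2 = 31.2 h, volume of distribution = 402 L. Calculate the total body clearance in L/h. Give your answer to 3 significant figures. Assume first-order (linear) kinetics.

8.93 L/h

k = ln2 / t½ = 0.693147 / 31.2 = 0.02222 h⁻¹
CL = k × Vd = 0.02222 × 402 = 8.932 L/h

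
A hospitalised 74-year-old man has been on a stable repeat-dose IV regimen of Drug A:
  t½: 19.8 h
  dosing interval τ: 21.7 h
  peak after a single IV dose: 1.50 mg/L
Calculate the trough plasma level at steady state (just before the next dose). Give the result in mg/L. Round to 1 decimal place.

1.3 mg/L

k = ln2 / t½ = 0.693147 / 19.8 = 0.03501 h⁻¹
e^(−kτ) = e^(−0.03501 × 21.7) = 0.4678
Accumulation ratio R = 1 / (1 − e^(−kτ)) = 1 / (1 − 0.4678) = 1.879
Steady-state trough = C₀ × R × e^(−kτ) = 1.50 × 1.879 × 0.4678 = 1.318 mg/L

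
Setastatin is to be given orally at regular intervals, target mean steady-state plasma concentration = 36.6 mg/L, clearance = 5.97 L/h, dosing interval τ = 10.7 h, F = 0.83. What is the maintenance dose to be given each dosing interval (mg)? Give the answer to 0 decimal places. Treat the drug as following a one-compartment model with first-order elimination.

At steady state, F × (Dose/τ) = Css × CL.
Dose = Css × CL × τ / F = 36.6 × 5.970 × 10.7 / 0.83 = 2817 mg

2817 mg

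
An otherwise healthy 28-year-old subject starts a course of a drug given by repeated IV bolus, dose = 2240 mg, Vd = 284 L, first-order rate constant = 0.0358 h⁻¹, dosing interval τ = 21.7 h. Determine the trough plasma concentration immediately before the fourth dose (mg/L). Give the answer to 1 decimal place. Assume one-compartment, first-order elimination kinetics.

6.1 mg/L

C₀ per dose = Dose / Vd = 2240 / 284 = 7.887 mg/L
Fraction remaining after one interval: r = e^(−kτ) = e^(−0.03580 × 21.7) = 0.4598
Before dose 4, 3 doses have been given (aged 1τ, 2τ, 3τ).
C_trough = C₀ × (r + r² + … + r^3) = C₀ × r(1−r^3)/(1−r)
        = 7.887 × 0.4598 × (1 − 0.09721) / (1 − 0.4598) = 6.061 mg/L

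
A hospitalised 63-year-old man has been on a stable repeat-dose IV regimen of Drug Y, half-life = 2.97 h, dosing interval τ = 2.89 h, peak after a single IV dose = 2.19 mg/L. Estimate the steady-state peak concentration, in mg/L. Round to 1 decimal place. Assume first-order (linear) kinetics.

4.5 mg/L

k = ln2 / t½ = 0.693147 / 2.97 = 0.2334 h⁻¹
e^(−kτ) = e^(−0.2334 × 2.89) = 0.5094
Accumulation ratio R = 1 / (1 − e^(−kτ)) = 1 / (1 − 0.5094) = 2.038
Steady-state peak = C₀ × R = 2.19 × 2.038 = 4.463 mg/L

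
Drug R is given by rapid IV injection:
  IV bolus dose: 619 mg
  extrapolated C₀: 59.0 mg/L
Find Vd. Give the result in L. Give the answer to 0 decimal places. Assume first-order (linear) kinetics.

10 L

Vd = Dose / C₀ = 619.0 / 59.0 = 10.49 L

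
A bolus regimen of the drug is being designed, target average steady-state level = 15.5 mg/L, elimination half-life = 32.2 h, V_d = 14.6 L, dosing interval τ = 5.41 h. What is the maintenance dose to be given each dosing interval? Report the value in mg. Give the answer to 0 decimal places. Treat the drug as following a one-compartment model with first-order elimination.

26 mg

k = ln2 / t½ = 0.693147 / 32.2 = 0.02153 h⁻¹
CL = k × Vd = 0.02153 × 14.6 = 0.3143 L/h
At steady state, Dose/τ = Css × CL.
Dose = Css × CL × τ = 15.5 × 0.3143 × 5.41 = 26.36 mg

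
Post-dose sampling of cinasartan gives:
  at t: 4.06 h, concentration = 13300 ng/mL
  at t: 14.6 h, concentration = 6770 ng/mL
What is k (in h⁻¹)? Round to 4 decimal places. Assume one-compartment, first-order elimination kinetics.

k = ln(C₁/C₂) / (t₂ − t₁) = ln(13300/6770) / (14.6 − 4.06)
  = 0.6753 / 10.54 = 0.06407 h⁻¹

0.0641 h⁻¹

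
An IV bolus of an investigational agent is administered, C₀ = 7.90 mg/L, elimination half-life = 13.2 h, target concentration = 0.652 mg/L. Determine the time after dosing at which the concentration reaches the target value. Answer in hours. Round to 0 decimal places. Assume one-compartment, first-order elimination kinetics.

k = ln2 / t½ = 0.693147 / 13.2 = 0.05251 h⁻¹
t = ln(C₀ / C) / k = ln(7.900 / 0.652) / 0.05251
  = ln(12.12) / 0.05251 = 2.495 / 0.05251 = 47.51 h

48 h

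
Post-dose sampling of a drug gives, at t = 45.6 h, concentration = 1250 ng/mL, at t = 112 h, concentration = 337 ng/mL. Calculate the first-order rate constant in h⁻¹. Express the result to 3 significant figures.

0.0197 h⁻¹

k = ln(C₁/C₂) / (t₂ − t₁) = ln(1250/337) / (112 − 45.6)
  = 1.311 / 66.40 = 0.01974 h⁻¹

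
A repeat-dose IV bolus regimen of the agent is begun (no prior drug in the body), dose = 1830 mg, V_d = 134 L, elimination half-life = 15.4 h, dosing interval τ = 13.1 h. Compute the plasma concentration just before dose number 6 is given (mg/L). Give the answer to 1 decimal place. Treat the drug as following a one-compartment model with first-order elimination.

16.1 mg/L

C₀ per dose = Dose / Vd = 1830 / 134 = 13.66 mg/L
k = ln2 / t½ = 0.693147 / 15.4 = 0.04501 h⁻¹
Fraction remaining after one interval: r = e^(−kτ) = e^(−0.04501 × 13.1) = 0.5545
Before dose 6, 5 doses have been given (aged 1τ, 2τ, 3τ, 4τ, 5τ).
C_trough = C₀ × (r + r² + … + r^5) = C₀ × r(1−r^5)/(1−r)
        = 13.66 × 0.5545 × (1 − 0.05242) / (1 − 0.5545) = 16.11 mg/L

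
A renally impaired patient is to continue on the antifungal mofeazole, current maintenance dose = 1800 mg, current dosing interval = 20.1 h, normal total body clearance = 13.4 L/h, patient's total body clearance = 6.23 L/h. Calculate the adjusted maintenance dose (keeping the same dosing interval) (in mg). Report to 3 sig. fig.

837 mg

To keep the same average steady-state level, dosing rate must scale with clearance.
CL ratio = 6.23 / 13.4 = 0.4649
New dose (same interval) = 1800 × 0.4649 = 836.8 mg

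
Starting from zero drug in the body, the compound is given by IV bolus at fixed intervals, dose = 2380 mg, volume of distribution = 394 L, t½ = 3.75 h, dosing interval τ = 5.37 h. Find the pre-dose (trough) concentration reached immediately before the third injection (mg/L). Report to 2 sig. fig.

C₀ per dose = Dose / Vd = 2380 / 394 = 6.041 mg/L
k = ln2 / t½ = 0.693147 / 3.75 = 0.1848 h⁻¹
Fraction remaining after one interval: r = e^(−kτ) = e^(−0.1848 × 5.37) = 0.3707
Before dose 3, 2 doses have been given (aged 1τ, 2τ).
C_trough = C₀ × (r + r²) = 6.041 × (0.3707 + 0.1374) = 3.069 mg/L

3.1 mg/L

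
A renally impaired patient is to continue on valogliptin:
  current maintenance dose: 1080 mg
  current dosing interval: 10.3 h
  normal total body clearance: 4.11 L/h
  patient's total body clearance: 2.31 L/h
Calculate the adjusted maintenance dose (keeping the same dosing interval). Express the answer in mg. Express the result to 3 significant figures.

607 mg

To keep the same average steady-state level, dosing rate must scale with clearance.
CL ratio = 2.31 / 4.11 = 0.5620
New dose (same interval) = 1080 × 0.5620 = 607.0 mg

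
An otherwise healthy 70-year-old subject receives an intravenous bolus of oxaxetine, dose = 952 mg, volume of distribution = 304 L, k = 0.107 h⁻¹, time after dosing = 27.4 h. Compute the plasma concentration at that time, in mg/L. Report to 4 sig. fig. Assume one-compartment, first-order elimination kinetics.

0.1669 mg/L

C₀ = Dose / Vd = 952.0 / 304 = 3.132 mg/L
C = C₀ · e^(−k·t) = 3.132 × e^(−0.1070 × 27.4)
  = 3.132 × 0.05330 = 0.1669 mg/L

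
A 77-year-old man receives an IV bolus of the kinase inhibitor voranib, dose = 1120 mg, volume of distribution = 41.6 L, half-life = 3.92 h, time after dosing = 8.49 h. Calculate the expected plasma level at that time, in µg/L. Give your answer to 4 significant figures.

6000 µg/L

C₀ = Dose / Vd = 1120 / 41.6 = 26.92 mg/L
k = ln2 / t½ = 0.693147 / 3.92 = 0.1768 h⁻¹
C = C₀ · e^(−k·t) = 26.92 × e^(−0.1768 × 8.49)
  = 26.92 × 0.2229 = 6.000 mg/L
Convert: 6.000 mg/L × 1000 = 6000 µg/L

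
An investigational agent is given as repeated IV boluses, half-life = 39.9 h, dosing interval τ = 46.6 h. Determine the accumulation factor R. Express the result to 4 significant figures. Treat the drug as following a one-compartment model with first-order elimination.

1.802

k = ln2 / t½ = 0.693147 / 39.9 = 0.01737 h⁻¹
e^(−kτ) = e^(−0.01737 × 46.6) = 0.4451
Accumulation ratio R = 1 / (1 − e^(−kτ)) = 1 / (1 − 0.4451) = 1.802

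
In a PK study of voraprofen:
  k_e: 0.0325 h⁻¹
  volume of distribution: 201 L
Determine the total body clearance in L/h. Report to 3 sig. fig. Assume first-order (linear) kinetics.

6.53 L/h

CL = k × Vd = 0.0325 × 201 = 6.533 L/h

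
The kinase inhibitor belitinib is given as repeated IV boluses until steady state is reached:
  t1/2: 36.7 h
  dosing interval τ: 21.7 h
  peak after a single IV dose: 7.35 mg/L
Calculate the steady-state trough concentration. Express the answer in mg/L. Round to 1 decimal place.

k = ln2 / t½ = 0.693147 / 36.7 = 0.01889 h⁻¹
e^(−kτ) = e^(−0.01889 × 21.7) = 0.6637
Accumulation ratio R = 1 / (1 − e^(−kτ)) = 1 / (1 − 0.6637) = 2.974
Steady-state trough = C₀ × R × e^(−kτ) = 7.35 × 2.974 × 0.6637 = 14.51 mg/L

14.5 mg/L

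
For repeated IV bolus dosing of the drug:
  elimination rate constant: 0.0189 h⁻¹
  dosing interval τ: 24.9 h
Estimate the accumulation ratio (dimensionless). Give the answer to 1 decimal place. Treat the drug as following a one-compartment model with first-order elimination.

2.7

e^(−kτ) = e^(−0.01890 × 24.9) = 0.6246
Accumulation ratio R = 1 / (1 − e^(−kτ)) = 1 / (1 − 0.6246) = 2.664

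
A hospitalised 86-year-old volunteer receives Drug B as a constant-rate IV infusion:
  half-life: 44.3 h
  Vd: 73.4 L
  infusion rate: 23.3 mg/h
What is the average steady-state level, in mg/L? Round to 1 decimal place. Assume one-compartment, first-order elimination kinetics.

20.3 mg/L

k = ln2 / t½ = 0.693147 / 44.3 = 0.01565 h⁻¹
CL = k × Vd = 0.01565 × 73.4 = 1.149 L/h
At steady state Css = R₀ / CL = 23.3 / 1.149 = 20.28 mg/L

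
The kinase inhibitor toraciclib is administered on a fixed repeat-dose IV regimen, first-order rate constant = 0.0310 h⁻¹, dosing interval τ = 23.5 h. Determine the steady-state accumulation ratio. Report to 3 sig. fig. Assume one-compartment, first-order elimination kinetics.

e^(−kτ) = e^(−0.03100 × 23.5) = 0.4826
Accumulation ratio R = 1 / (1 − e^(−kτ)) = 1 / (1 − 0.4826) = 1.933

1.93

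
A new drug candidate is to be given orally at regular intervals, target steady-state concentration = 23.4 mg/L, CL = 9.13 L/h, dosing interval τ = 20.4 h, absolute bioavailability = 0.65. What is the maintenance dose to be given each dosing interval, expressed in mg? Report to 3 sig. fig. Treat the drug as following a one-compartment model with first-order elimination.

At steady state, F × (Dose/τ) = Css × CL.
Dose = Css × CL × τ / F = 23.4 × 9.130 × 20.4 / 0.65 = 6705 mg

6710 mg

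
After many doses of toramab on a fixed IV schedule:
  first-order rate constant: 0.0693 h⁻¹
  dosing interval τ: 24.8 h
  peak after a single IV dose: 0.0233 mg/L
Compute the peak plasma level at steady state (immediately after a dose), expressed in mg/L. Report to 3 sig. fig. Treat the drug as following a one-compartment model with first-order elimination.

e^(−kτ) = e^(−0.06930 × 24.8) = 0.1793
Accumulation ratio R = 1 / (1 − e^(−kτ)) = 1 / (1 − 0.1793) = 1.218
Steady-state peak = C₀ × R = 0.0233 × 1.218 = 0.02838 mg/L

0.0284 mg/L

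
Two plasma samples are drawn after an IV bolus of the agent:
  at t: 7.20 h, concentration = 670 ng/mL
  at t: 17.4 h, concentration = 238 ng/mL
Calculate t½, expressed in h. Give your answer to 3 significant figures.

k = ln(C₁/C₂) / (t₂ − t₁) = ln(670/238) / (17.4 − 7.20)
  = 1.035 / 10.20 = 0.1015 h⁻¹
t½ = ln2 / k = 0.693147 / 0.1015 = 6.829 h

6.83 h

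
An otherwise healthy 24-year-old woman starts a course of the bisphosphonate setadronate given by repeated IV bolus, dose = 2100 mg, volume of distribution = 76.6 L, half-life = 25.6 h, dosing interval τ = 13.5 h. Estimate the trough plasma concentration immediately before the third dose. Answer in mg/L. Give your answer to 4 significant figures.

32.22 mg/L

C₀ per dose = Dose / Vd = 2100 / 76.6 = 27.42 mg/L
k = ln2 / t½ = 0.693147 / 25.6 = 0.02708 h⁻¹
Fraction remaining after one interval: r = e^(−kτ) = e^(−0.02708 × 13.5) = 0.6938
Before dose 3, 2 doses have been given (aged 1τ, 2τ).
C_trough = C₀ × (r + r²) = 27.42 × (0.6938 + 0.4814) = 32.22 mg/L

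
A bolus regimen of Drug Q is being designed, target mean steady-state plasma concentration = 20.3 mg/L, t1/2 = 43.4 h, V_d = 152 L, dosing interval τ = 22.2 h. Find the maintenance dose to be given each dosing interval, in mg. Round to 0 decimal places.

k = ln2 / t½ = 0.693147 / 43.4 = 0.01597 h⁻¹
CL = k × Vd = 0.01597 × 152 = 2.427 L/h
At steady state, Dose/τ = Css × CL.
Dose = Css × CL × τ = 20.3 × 2.427 × 22.2 = 1094 mg

1094 mg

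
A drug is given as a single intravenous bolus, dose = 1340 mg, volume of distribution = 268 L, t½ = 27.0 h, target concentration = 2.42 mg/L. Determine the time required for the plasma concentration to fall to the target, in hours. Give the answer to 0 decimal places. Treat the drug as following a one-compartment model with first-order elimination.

C₀ = Dose / Vd = 1340 / 268 = 5.000 mg/L
k = ln2 / t½ = 0.693147 / 27.0 = 0.02567 h⁻¹
t = ln(C₀ / C) / k = ln(5.000 / 2.42) / 0.02567
  = ln(2.066) / 0.02567 = 0.7256 / 0.02567 = 28.27 h

28 h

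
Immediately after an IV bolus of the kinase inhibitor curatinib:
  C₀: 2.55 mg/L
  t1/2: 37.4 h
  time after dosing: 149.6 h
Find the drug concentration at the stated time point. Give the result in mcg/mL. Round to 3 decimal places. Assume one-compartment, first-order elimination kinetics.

0.159 mcg/mL

k = ln2 / t½ = 0.693147 / 37.4 = 0.01853 h⁻¹
t / t½ = 149.6 / 37.4 = 4 half-lives
C = C₀ × (1/2)^4 = 2.550 × 0.06250 = 0.1594 mg/L
(0.1594 mg/L = 0.1594 mcg/mL)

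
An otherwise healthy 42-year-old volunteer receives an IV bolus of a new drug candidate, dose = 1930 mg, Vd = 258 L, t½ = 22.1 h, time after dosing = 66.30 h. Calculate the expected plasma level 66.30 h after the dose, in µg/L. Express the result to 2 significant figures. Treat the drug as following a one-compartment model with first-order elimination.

C₀ = Dose / Vd = 1930 / 258 = 7.481 mg/L
k = ln2 / t½ = 0.693147 / 22.1 = 0.03136 h⁻¹
t / t½ = 66.30 / 22.1 = 3 half-lives
C = C₀ × (1/2)^3 = 7.481 × 0.1250 = 0.9351 mg/L
Convert: 0.9351 mg/L × 1000 = 935.1 µg/L

940 µg/L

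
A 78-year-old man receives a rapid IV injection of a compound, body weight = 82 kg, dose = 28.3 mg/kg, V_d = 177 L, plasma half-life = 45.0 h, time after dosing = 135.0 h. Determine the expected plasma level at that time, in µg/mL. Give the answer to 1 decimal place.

1.6 µg/mL

Total dose = 28.3 × 82 = 2321 mg
C₀ = Dose / Vd = 2321 / 177 = 13.11 mg/L
k = ln2 / t½ = 0.693147 / 45.0 = 0.01540 h⁻¹
t / t½ = 135.0 / 45.0 = 3 half-lives
C = C₀ × (1/2)^3 = 13.11 × 0.1250 = 1.639 mg/L
(1.639 mg/L = 1.639 µg/mL)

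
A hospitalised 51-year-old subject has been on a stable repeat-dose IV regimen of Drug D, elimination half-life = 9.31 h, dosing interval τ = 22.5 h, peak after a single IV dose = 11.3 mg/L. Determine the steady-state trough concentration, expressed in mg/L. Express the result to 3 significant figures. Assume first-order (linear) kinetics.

k = ln2 / t½ = 0.693147 / 9.31 = 0.07445 h⁻¹
e^(−kτ) = e^(−0.07445 × 22.5) = 0.1873
Accumulation ratio R = 1 / (1 − e^(−kτ)) = 1 / (1 − 0.1873) = 1.230
Steady-state trough = C₀ × R × e^(−kτ) = 11.3 × 1.230 × 0.1873 = 2.603 mg/L

2.60 mg/L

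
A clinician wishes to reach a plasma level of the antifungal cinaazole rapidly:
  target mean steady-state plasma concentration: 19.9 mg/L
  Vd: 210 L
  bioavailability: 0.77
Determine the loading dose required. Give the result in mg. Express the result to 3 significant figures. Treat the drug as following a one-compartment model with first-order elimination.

5430 mg

LD = Css × Vd / F = 19.9 × 210 / 0.77 = 5427 mg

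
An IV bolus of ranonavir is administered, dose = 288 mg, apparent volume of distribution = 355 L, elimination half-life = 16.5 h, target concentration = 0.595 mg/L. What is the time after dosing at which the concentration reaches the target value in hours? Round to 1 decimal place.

C₀ = Dose / Vd = 288.0 / 355 = 0.8113 mg/L
k = ln2 / t½ = 0.693147 / 16.5 = 0.04201 h⁻¹
t = ln(C₀ / C) / k = ln(0.8113 / 0.595) / 0.04201
  = ln(1.364) / 0.04201 = 0.3104 / 0.04201 = 7.389 h

7.4 h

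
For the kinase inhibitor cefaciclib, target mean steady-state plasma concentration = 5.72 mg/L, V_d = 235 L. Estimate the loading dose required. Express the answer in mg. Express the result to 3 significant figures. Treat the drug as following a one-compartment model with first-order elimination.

LD = Css × Vd = 5.72 × 235 = 1344 mg

1340 mg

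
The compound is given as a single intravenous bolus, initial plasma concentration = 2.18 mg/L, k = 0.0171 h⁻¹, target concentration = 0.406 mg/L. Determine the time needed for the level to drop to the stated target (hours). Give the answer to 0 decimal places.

t = ln(C₀ / C) / k = ln(2.180 / 0.406) / 0.01710
  = ln(5.369) / 0.01710 = 1.681 / 0.01710 = 98.30 h

98 h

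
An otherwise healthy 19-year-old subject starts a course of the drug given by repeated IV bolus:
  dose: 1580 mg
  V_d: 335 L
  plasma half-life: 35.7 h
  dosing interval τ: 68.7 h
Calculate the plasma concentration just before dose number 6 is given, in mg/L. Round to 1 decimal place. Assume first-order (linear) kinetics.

C₀ per dose = Dose / Vd = 1580 / 335 = 4.716 mg/L
k = ln2 / t½ = 0.693147 / 35.7 = 0.01942 h⁻¹
Fraction remaining after one interval: r = e^(−kτ) = e^(−0.01942 × 68.7) = 0.2634
Before dose 6, 5 doses have been given (aged 1τ, 2τ, 3τ, 4τ, 5τ).
C_trough = C₀ × (r + r² + … + r^5) = C₀ × r(1−r^5)/(1−r)
        = 4.716 × 0.2634 × (1 − 0.001268) / (1 − 0.2634) = 1.684 mg/L

1.7 mg/L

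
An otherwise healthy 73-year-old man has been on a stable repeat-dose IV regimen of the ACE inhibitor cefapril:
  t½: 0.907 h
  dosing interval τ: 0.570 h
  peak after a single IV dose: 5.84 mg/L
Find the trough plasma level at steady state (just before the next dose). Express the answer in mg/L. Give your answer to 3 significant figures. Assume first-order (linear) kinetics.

10.7 mg/L

k = ln2 / t½ = 0.693147 / 0.907 = 0.7642 h⁻¹
e^(−kτ) = e^(−0.7642 × 0.570) = 0.6469
Accumulation ratio R = 1 / (1 − e^(−kτ)) = 1 / (1 − 0.6469) = 2.832
Steady-state trough = C₀ × R × e^(−kτ) = 5.84 × 2.832 × 0.6469 = 10.70 mg/L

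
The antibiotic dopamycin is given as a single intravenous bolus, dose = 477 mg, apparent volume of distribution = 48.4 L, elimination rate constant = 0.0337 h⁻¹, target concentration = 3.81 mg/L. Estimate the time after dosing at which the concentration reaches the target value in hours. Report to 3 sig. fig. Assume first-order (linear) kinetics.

28.2 h

C₀ = Dose / Vd = 477.0 / 48.4 = 9.855 mg/L
t = ln(C₀ / C) / k = ln(9.855 / 3.81) / 0.03370
  = ln(2.587) / 0.03370 = 0.9505 / 0.03370 = 28.20 h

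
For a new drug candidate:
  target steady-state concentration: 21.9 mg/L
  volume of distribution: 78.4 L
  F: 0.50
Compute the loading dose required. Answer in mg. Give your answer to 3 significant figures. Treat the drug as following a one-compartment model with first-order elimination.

3430 mg

LD = Css × Vd / F = 21.9 × 78.4 / 0.50 = 3434 mg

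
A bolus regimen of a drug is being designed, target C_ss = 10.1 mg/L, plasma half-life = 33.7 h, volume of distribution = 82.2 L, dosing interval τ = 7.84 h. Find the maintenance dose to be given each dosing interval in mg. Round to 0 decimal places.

134 mg

k = ln2 / t½ = 0.693147 / 33.7 = 0.02057 h⁻¹
CL = k × Vd = 0.02057 × 82.2 = 1.691 L/h
At steady state, Dose/τ = Css × CL.
Dose = Css × CL × τ = 10.1 × 1.691 × 7.84 = 133.9 mg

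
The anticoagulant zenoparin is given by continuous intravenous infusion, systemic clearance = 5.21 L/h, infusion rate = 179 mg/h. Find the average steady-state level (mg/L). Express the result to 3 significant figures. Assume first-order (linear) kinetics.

At steady state Css = R₀ / CL = 179 / 5.210 = 34.36 mg/L

34.4 mg/L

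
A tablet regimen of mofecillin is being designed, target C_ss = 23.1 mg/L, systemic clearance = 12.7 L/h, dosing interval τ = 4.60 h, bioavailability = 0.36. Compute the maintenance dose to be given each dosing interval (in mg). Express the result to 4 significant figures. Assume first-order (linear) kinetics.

3749 mg

At steady state, F × (Dose/τ) = Css × CL.
Dose = Css × CL × τ / F = 23.1 × 12.70 × 4.60 / 0.36 = 3749 mg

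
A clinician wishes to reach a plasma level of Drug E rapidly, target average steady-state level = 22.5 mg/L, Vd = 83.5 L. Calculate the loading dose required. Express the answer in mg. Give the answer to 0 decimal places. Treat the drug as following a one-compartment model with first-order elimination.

1879 mg

LD = Css × Vd = 22.5 × 83.5 = 1879 mg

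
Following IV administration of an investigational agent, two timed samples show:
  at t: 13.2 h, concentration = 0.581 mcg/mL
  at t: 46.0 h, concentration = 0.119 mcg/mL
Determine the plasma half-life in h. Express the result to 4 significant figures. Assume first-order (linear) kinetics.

14.34 h

k = ln(C₁/C₂) / (t₂ − t₁) = ln(0.581/0.119) / (46.0 − 13.2)
  = 1.586 / 32.80 = 0.04835 h⁻¹
t½ = ln2 / k = 0.693147 / 0.04835 = 14.34 h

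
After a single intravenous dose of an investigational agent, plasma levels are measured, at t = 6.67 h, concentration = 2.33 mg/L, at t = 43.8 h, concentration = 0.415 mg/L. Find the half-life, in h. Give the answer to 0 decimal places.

k = ln(C₁/C₂) / (t₂ − t₁) = ln(2.33/0.415) / (43.8 − 6.67)
  = 1.725 / 37.13 = 0.04646 h⁻¹
t½ = ln2 / k = 0.693147 / 0.04646 = 14.92 h

15 h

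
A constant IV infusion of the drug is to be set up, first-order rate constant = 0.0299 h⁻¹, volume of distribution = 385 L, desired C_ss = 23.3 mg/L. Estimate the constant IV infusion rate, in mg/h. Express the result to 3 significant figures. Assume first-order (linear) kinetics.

268 mg/h

CL = k × Vd = 0.02990 × 385 = 11.51 L/h
At steady state, infusion rate R₀ = Css × CL = 23.3 × 11.51 = 268.2 mg/h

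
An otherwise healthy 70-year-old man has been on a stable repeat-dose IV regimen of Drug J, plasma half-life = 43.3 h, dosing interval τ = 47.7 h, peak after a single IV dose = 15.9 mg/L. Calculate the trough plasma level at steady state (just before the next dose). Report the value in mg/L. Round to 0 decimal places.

k = ln2 / t½ = 0.693147 / 43.3 = 0.01601 h⁻¹
e^(−kτ) = e^(−0.01601 × 47.7) = 0.4659
Accumulation ratio R = 1 / (1 − e^(−kτ)) = 1 / (1 − 0.4659) = 1.872
Steady-state trough = C₀ × R × e^(−kτ) = 15.9 × 1.872 × 0.4659 = 13.87 mg/L

14 mg/L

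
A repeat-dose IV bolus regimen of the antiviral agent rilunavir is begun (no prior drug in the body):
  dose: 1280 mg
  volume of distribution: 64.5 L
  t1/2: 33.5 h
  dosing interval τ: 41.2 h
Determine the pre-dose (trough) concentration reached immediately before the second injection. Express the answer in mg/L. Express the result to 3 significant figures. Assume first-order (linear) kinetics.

8.46 mg/L

C₀ per dose = Dose / Vd = 1280 / 64.5 = 19.84 mg/L
k = ln2 / t½ = 0.693147 / 33.5 = 0.02069 h⁻¹
Fraction remaining after one interval: r = e^(−kτ) = e^(−0.02069 × 41.2) = 0.4264
Before dose 2, 1 dose has been given (aged 1τ).
C_trough = C₀ × r = 19.84 × 0.4264 = 8.460 mg/L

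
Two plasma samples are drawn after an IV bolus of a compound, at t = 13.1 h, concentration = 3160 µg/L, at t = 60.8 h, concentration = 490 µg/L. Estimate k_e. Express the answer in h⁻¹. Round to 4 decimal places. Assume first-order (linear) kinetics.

k = ln(C₁/C₂) / (t₂ − t₁) = ln(3160/490) / (60.8 − 13.1)
  = 1.864 / 47.70 = 0.03908 h⁻¹

0.0391 h⁻¹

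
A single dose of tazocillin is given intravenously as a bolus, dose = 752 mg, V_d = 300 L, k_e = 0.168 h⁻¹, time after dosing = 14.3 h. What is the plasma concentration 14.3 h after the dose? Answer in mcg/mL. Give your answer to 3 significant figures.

C₀ = Dose / Vd = 752.0 / 300 = 2.507 mg/L
C = C₀ · e^(−k·t) = 2.507 × e^(−0.1680 × 14.3)
  = 2.507 × 0.09050 = 0.2269 mg/L
(0.2269 mg/L = 0.2269 mcg/mL)

0.227 mcg/mL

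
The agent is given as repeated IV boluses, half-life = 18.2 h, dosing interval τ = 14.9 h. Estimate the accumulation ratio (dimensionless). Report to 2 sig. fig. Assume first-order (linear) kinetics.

2.3

k = ln2 / t½ = 0.693147 / 18.2 = 0.03809 h⁻¹
e^(−kτ) = e^(−0.03809 × 14.9) = 0.5669
Accumulation ratio R = 1 / (1 − e^(−kτ)) = 1 / (1 − 0.5669) = 2.309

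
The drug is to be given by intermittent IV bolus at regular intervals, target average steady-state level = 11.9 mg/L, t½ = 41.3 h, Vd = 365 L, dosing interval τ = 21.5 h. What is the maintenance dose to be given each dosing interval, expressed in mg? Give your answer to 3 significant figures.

1570 mg

k = ln2 / t½ = 0.693147 / 41.3 = 0.01678 h⁻¹
CL = k × Vd = 0.01678 × 365 = 6.125 L/h
At steady state, Dose/τ = Css × CL.
Dose = Css × CL × τ = 11.9 × 6.125 × 21.5 = 1567 mg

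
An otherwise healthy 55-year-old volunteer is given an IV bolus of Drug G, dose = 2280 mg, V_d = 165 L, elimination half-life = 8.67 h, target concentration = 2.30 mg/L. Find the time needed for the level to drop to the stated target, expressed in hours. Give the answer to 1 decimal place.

C₀ = Dose / Vd = 2280 / 165 = 13.82 mg/L
k = ln2 / t½ = 0.693147 / 8.67 = 0.07995 h⁻¹
t = ln(C₀ / C) / k = ln(13.82 / 2.30) / 0.07995
  = ln(6.009) / 0.07995 = 1.793 / 0.07995 = 22.43 h

22.4 h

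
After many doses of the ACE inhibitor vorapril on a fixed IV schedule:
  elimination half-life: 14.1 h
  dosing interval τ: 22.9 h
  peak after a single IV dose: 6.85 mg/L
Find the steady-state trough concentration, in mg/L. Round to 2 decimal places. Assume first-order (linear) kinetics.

k = ln2 / t½ = 0.693147 / 14.1 = 0.04916 h⁻¹
e^(−kτ) = e^(−0.04916 × 22.9) = 0.3244
Accumulation ratio R = 1 / (1 − e^(−kτ)) = 1 / (1 − 0.3244) = 1.480
Steady-state trough = C₀ × R × e^(−kτ) = 6.85 × 1.480 × 0.3244 = 3.289 mg/L

3.29 mg/L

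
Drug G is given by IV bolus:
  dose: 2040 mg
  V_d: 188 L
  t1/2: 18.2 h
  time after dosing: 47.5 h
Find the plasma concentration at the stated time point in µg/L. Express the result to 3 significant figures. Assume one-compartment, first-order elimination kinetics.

C₀ = Dose / Vd = 2040 / 188 = 10.85 mg/L
k = ln2 / t½ = 0.693147 / 18.2 = 0.03809 h⁻¹
C = C₀ · e^(−k·t) = 10.85 × e^(−0.03809 × 47.5)
  = 10.85 × 0.1638 = 1.777 mg/L
Convert: 1.777 mg/L × 1000 = 1777 µg/L

1780 µg/L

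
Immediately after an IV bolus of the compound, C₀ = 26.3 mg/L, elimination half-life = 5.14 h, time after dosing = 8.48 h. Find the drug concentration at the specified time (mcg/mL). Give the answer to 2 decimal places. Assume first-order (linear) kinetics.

k = ln2 / t½ = 0.693147 / 5.14 = 0.1349 h⁻¹
C = C₀ · e^(−k·t) = 26.30 × e^(−0.1349 × 8.48)
  = 26.30 × 0.3186 = 8.379 mg/L
(8.379 mg/L = 8.379 mcg/mL)

8.38 mcg/mL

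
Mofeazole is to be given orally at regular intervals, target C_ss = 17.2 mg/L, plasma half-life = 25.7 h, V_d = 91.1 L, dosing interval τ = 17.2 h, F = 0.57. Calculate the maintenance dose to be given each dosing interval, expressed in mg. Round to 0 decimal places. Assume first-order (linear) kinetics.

k = ln2 / t½ = 0.693147 / 25.7 = 0.02697 h⁻¹
CL = k × Vd = 0.02697 × 91.1 = 2.457 L/h
At steady state, F × (Dose/τ) = Css × CL.
Dose = Css × CL × τ / F = 17.2 × 2.457 × 17.2 / 0.57 = 1275 mg

1275 mg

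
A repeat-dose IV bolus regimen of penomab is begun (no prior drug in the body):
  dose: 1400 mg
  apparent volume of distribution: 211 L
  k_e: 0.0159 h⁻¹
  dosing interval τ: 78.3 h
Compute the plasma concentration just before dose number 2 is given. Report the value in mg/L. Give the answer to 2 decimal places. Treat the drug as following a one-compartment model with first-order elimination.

C₀ per dose = Dose / Vd = 1400 / 211 = 6.635 mg/L
Fraction remaining after one interval: r = e^(−kτ) = e^(−0.01590 × 78.3) = 0.2879
Before dose 2, 1 dose has been given (aged 1τ).
C_trough = C₀ × r = 6.635 × 0.2879 = 1.910 mg/L

1.91 mg/L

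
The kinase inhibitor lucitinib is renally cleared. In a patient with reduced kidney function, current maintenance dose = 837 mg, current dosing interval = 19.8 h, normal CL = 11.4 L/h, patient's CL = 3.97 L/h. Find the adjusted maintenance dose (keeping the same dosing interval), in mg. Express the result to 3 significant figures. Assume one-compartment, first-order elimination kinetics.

291 mg

To keep the same average steady-state level, dosing rate must scale with clearance.
CL ratio = 3.97 / 11.4 = 0.3482
New dose (same interval) = 837 × 0.3482 = 291.4 mg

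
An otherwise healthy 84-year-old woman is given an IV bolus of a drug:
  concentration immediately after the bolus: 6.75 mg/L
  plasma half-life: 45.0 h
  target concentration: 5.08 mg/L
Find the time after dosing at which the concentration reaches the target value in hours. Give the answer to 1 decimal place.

k = ln2 / t½ = 0.693147 / 45.0 = 0.01540 h⁻¹
t = ln(C₀ / C) / k = ln(6.750 / 5.08) / 0.01540
  = ln(1.329) / 0.01540 = 0.2844 / 0.01540 = 18.47 h

18.5 h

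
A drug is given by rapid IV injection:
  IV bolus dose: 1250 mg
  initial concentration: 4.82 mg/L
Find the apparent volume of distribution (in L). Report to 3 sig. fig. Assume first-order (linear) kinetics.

259 L

Vd = Dose / C₀ = 1250 / 4.82 = 259.3 L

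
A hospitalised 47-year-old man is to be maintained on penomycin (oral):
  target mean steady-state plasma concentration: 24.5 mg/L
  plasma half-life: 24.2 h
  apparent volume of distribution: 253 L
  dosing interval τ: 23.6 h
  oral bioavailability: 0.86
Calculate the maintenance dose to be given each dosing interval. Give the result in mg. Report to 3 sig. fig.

4870 mg

k = ln2 / t½ = 0.693147 / 24.2 = 0.02864 h⁻¹
CL = k × Vd = 0.02864 × 253 = 7.246 L/h
At steady state, F × (Dose/τ) = Css × CL.
Dose = Css × CL × τ / F = 24.5 × 7.246 × 23.6 / 0.86 = 4872 mg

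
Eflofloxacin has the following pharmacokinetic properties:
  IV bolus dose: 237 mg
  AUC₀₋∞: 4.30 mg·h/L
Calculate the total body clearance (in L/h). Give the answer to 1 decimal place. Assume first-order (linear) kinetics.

55.1 L/h

CL = Dose / AUC = 237 / 4.30 = 55.12 L/h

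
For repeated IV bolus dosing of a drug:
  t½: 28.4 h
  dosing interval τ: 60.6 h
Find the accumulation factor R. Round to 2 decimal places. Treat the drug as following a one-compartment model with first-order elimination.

k = ln2 / t½ = 0.693147 / 28.4 = 0.02441 h⁻¹
e^(−kτ) = e^(−0.02441 × 60.6) = 0.2278
Accumulation ratio R = 1 / (1 − e^(−kτ)) = 1 / (1 − 0.2278) = 1.295

1.30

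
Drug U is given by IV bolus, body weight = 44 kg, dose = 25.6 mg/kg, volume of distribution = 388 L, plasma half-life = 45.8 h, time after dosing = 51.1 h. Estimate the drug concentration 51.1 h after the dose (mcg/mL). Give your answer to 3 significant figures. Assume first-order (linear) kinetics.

Total dose = 25.6 × 44 = 1126 mg
C₀ = Dose / Vd = 1126 / 388 = 2.902 mg/L
k = ln2 / t½ = 0.693147 / 45.8 = 0.01513 h⁻¹
C = C₀ · e^(−k·t) = 2.902 × e^(−0.01513 × 51.1)
  = 2.902 × 0.4616 = 1.340 mg/L
(1.340 mg/L = 1.340 mcg/mL)

1.34 mcg/mL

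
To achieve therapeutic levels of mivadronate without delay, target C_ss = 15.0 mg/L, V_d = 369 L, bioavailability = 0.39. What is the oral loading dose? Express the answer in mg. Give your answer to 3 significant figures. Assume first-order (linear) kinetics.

14200 mg

LD = Css × Vd / F = 15.0 × 369 / 0.39 = 14190 mg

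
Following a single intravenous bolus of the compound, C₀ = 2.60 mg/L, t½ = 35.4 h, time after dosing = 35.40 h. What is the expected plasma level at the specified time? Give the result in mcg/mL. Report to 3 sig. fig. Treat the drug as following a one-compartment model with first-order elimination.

k = ln2 / t½ = 0.693147 / 35.4 = 0.01958 h⁻¹
t / t½ = 35.40 / 35.4 = 1 half-lives
C = C₀ × (1/2)^1 = 2.600 × 0.5000 = 1.300 mg/L
(1.300 mg/L = 1.300 mcg/mL)

1.30 mcg/mL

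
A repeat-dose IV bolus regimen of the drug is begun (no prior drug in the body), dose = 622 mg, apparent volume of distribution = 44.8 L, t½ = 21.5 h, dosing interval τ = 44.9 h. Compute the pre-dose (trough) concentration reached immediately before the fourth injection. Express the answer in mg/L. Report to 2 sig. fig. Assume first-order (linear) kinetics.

4.2 mg/L

C₀ per dose = Dose / Vd = 622 / 44.8 = 13.88 mg/L
k = ln2 / t½ = 0.693147 / 21.5 = 0.03224 h⁻¹
Fraction remaining after one interval: r = e^(−kτ) = e^(−0.03224 × 44.9) = 0.2351
Before dose 4, 3 doses have been given (aged 1τ, 2τ, 3τ).
C_trough = C₀ × (r + r² + … + r^3) = C₀ × r(1−r^3)/(1−r)
        = 13.88 × 0.2351 × (1 − 0.01299) / (1 − 0.2351) = 4.211 mg/L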